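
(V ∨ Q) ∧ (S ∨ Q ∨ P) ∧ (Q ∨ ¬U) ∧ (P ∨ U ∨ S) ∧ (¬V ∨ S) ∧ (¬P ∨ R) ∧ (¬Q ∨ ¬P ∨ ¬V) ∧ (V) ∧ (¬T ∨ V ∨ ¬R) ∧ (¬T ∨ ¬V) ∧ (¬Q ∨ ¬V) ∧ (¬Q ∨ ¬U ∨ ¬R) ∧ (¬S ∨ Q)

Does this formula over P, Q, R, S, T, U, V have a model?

Unsatisfiable

From the singleton clause (V), V = True.
From the singleton clause (S), S = True.
From the singleton clause (¬T), T = False.
From the singleton clause (¬Q), Q = False.
But (Q) is also a unit clause — contradiction.
No assignment satisfies every clause.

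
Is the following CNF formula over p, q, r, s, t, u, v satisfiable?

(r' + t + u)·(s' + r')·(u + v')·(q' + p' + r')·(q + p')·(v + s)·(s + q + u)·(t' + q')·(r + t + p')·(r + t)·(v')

Satisfiable

Unit clause (v') forces v = 0.
Unit clause (s) forces s = 1.
Unit clause (r') forces r = 0.
Unit clause (t) forces t = 1.
Unit clause (q') forces q = 0.
Unit clause (p') forces p = 0.
Every clause is now satisfied; u is unconstrained.
A satisfying assignment: p ↦ 0; q ↦ 0; r ↦ 0; s ↦ 1; t ↦ 1; u ↦ 1; v ↦ 0.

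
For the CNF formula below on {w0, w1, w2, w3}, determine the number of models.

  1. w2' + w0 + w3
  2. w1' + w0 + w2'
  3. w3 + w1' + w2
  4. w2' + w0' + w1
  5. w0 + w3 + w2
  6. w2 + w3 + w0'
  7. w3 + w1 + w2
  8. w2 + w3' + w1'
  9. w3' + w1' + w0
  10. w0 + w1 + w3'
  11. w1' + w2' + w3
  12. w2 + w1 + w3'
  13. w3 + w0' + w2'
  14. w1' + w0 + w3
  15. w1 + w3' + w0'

There are 2^4 = 16 truth assignments over (w0, w1, w2, w3).
Check each against the 15 clauses (columns in the order w0, w1, w2, w3):
  F F F F  ✗ fails (w0 + w3 + w2)
  F F F T  ✗ fails (w0 + w1 + w3')
  F F T F  ✗ fails (w2' + w0 + w3)
  F F T T  ✗ fails (w0 + w1 + w3')
  F T F F  ✗ fails (w3 + w1' + w2)
  F T F T  ✗ fails (w2 + w3' + w1')
  F T T F  ✗ fails (w2' + w0 + w3)
  F T T T  ✗ fails (w1' + w0 + w2')
  T F F F  ✗ fails (w2 + w3 + w0')
  T F F T  ✗ fails (w2 + w1 + w3')
  T F T F  ✗ fails (w2' + w0' + w1)
  T F T T  ✗ fails (w2' + w0' + w1)
  T T F F  ✗ fails (w3 + w1' + w2)
  T T F T  ✗ fails (w2 + w3' + w1')
  T T T F  ✗ fails (w1' + w2' + w3)
  T T T T  ✓ satisfies all
1 of the 16 rows is a model.

1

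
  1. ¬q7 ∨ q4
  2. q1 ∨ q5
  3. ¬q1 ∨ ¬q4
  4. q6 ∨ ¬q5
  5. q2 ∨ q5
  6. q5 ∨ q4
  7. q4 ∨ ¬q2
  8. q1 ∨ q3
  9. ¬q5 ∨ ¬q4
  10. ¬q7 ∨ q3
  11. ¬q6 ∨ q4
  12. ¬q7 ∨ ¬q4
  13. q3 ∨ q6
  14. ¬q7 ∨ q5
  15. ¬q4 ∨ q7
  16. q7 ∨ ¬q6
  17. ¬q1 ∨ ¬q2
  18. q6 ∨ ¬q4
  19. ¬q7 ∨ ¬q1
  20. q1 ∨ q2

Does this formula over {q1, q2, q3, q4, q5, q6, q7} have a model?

No

Case q7 = False:
(¬q4) alone gives q4 = False.
(q5) alone gives q5 = True.
(q6) alone gives q6 = True.
But (¬q6) is also a unit clause — contradiction.
That branch fails; take q7 = True instead.
(q4) alone gives q4 = True.
But (¬q4) is also a unit clause — contradiction.
Either choice for q7 ends in contradiction.
No assignment satisfies every clause.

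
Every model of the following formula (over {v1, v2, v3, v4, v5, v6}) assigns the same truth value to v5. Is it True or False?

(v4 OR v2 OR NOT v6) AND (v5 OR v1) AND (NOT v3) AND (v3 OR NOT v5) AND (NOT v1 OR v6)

False

Suppose v5 = true.
Unit clause (NOT v3) forces v3 = false.
That conflicts with the unit clause (v3).
So every satisfying assignment has v5 = False.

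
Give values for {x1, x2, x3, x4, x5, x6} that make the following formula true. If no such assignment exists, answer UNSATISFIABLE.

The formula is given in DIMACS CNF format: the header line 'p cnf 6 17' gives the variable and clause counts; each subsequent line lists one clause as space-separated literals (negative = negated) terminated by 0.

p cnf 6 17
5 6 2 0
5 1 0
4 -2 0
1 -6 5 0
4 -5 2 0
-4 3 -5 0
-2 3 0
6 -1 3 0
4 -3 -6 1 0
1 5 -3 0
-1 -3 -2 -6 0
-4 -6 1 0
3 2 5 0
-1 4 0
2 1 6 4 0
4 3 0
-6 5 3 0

Try x5 = True.
Try x4 = True.
Unit clause (x3) forces x3 = True.
Try x6 = False.
No clause remains; x1, x2 are free.

x1=True,  x2=True,  x3=True,  x4=True,  x5=True,  x6=False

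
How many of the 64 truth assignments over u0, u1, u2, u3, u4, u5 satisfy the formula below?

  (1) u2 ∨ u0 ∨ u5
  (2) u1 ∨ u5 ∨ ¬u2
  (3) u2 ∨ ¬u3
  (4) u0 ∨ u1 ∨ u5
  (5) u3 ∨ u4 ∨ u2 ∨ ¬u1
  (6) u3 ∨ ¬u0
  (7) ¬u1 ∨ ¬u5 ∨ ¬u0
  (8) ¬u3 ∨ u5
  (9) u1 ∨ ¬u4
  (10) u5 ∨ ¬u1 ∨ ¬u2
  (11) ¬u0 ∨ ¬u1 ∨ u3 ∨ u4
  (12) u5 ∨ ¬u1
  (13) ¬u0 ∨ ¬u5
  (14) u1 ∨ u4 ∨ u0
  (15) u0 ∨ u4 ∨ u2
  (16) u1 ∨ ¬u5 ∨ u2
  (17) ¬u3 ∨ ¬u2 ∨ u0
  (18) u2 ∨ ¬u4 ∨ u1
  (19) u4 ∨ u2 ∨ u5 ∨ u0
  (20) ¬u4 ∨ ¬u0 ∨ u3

3

There are 2^6 = 64 truth assignments over (u0, u1, u2, u3, u4, u5).
Split on u5. With u5 = True, the clauses containing u5 are satisfied and ¬u5 drops from the rest; 3 of the 2^5 = 32 assignments to the other variables satisfy what remains.
With u5 = False, by the same count on the reduced clause set, 0 assignments work.
(One model: u0=F, u1=T, u2=F, u3=F, u4=T, u5=T.)
Total: 3 + 0 = 3.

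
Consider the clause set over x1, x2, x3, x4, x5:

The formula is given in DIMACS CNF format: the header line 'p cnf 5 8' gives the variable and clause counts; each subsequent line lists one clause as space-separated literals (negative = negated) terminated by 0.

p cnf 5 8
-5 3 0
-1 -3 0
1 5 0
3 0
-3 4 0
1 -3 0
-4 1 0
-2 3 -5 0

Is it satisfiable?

The clause (x3) is unit, so x3 = True.
The clause (¬x1) is unit, so x1 = False.
Now (x1) is unsatisfied and unit — conflict.
No assignment satisfies every clause.

No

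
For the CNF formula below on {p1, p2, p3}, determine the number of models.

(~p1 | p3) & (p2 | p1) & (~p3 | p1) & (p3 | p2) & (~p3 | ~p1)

1

There are 2^3 = 8 truth assignments over (p1, p2, p3).
Split on p2. With p2 = 1, the clauses containing p2 are satisfied and ~p2 drops from the rest; 1 of the 2^2 = 4 assignments to the other variables satisfy what remains.
With p2 = 0, by the same count on the reduced clause set, 0 assignments work.
(One model: p1=F, p2=T, p3=F.)
Total: 1 + 0 = 1.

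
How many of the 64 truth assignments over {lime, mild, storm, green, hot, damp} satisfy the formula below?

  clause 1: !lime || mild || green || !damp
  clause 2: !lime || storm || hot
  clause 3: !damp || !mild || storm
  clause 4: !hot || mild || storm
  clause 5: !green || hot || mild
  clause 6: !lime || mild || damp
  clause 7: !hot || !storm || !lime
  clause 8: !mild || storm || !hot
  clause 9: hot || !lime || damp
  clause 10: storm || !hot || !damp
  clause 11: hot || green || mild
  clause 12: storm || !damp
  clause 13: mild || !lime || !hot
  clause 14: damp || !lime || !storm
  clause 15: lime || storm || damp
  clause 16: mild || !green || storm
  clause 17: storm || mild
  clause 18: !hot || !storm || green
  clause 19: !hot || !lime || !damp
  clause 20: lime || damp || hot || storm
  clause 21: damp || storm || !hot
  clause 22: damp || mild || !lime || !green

There are 2^6 = 64 truth assignments over (lime, mild, storm, green, hot, damp).
Split on storm. With storm = true, the clauses containing storm are satisfied and !storm drops from the rest; 10 of the 2^5 = 32 assignments to the other variables satisfy what remains.
With storm = false, by the same count on the reduced clause set, 0 assignments work.
(One model: lime=F, mild=F, storm=T, green=T, hot=T, damp=F.)
Total: 10 + 0 = 10.

10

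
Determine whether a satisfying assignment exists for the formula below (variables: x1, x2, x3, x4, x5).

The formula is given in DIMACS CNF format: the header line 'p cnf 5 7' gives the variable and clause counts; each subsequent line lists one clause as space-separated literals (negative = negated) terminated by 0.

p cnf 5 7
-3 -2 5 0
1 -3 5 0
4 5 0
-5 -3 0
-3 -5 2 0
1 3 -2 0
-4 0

Unit clause (¬x4) forces x4 = False.
Unit clause (x5) forces x5 = True.
Unit clause (¬x3) forces x3 = False.
Suppose x1 = True.
All clauses hold; x2 can take either value.
A satisfying assignment: x1=True; x2=False; x3=False; x4=False; x5=True.

Satisfiable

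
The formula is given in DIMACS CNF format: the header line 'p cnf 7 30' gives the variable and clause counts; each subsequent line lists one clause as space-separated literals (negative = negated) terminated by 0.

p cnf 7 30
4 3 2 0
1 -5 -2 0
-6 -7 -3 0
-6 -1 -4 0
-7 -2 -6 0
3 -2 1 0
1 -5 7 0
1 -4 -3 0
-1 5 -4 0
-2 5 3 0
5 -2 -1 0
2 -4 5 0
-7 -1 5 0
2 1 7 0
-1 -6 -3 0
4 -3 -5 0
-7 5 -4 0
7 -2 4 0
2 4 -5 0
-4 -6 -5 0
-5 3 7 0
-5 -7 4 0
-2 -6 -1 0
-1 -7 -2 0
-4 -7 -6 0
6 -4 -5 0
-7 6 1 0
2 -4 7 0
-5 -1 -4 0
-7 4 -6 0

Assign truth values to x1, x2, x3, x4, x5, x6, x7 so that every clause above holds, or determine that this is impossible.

x1=True; x2=False; x3=True; x4=False; x5=False; x6=False; x7=False

Branch on x4: set x4 = False.
Branch on x3: set x3 = True.
Unit clause (¬x5) forces x5 = False.
Branch on x6: set x6 = False.
Branch on x2: set x2 = False.
Branch on x7: set x7 = False.
Unit clause (x1) forces x1 = True.
All clauses are satisfied.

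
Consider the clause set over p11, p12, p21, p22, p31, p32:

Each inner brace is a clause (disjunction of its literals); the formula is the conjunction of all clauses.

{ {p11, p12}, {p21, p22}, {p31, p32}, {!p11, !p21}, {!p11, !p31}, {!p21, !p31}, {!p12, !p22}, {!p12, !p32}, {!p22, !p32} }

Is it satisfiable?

No, unsatisfiable

Branch on p11: set p11 = true.
The clause (!p21) is unit, so p21 = false.
The clause (p22) is unit, so p22 = true.
The clause (!p31) is unit, so p31 = false.
The clause (p32) is unit, so p32 = true.
Now (!p32) is unsatisfied and unit — conflict.
That branch fails; take p11 = false instead.
The clause (p12) is unit, so p12 = true.
The clause (!p22) is unit, so p22 = false.
The clause (p21) is unit, so p21 = true.
The clause (!p31) is unit, so p31 = false.
The clause (p32) is unit, so p32 = true.
Now (!p32) is unsatisfied and unit — conflict.
Neither p11 = true nor p11 = false works.
No assignment satisfies every clause.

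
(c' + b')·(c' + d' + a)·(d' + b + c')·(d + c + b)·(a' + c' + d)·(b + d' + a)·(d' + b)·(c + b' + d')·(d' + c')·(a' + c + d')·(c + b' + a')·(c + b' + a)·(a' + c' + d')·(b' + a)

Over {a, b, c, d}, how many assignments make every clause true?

1

There are 2^4 = 16 truth assignments over (a, b, c, d).
Check each against the 14 clauses (columns in the order a, b, c, d):
  F F F F  ✗ fails (d + c + b)
  F F F T  ✗ fails (b + d' + a)
  F F T F  ✓ satisfies all
  F F T T  ✗ fails (c' + d' + a)
  F T F F  ✗ fails (c + b' + a)
  F T F T  ✗ fails (c + b' + d')
  F T T F  ✗ fails (c' + b')
  F T T T  ✗ fails (c' + b')
  T F F F  ✗ fails (d + c + b)
  T F F T  ✗ fails (d' + b)
  T F T F  ✗ fails (a' + c' + d)
  T F T T  ✗ fails (d' + b + c')
  T T F F  ✗ fails (c + b' + a')
  T T F T  ✗ fails (c + b' + d')
  T T T F  ✗ fails (c' + b')
  T T T T  ✗ fails (c' + b')
1 of the 16 rows is a model.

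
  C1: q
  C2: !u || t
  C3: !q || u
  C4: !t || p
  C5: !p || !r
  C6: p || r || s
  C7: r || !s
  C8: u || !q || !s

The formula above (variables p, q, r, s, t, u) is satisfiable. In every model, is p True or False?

True

Suppose p = false.
The clause (q) is unit, so q = true.
The clause (u) is unit, so u = true.
The clause (t) is unit, so t = true.
But (!t) is also a unit clause — contradiction.
So every satisfying assignment has p = True.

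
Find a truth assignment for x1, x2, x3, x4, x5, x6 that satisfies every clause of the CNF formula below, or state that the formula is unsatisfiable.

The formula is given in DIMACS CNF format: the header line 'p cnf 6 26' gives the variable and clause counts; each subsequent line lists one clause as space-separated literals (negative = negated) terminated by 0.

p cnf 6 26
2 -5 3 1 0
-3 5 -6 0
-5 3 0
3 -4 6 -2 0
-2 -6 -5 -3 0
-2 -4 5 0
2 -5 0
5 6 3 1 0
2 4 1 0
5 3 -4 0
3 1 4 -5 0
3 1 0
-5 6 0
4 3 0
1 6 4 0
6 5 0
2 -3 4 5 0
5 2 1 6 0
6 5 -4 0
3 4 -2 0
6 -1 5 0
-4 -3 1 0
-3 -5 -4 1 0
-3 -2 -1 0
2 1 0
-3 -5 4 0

UNSATISFIABLE

Branch on x5: set x5 = False.
The clause (x6) is unit, so x6 = True.
The clause (¬x3) is unit, so x3 = False.
The clause (¬x4) is unit, so x4 = False.
Now (x4) is unsatisfied and unit — conflict.
Undo x5 and try x5 = True.
The clause (x3) is unit, so x3 = True.
The clause (x2) is unit, so x2 = True.
The clause (¬x6) is unit, so x6 = False.
Now (x6) is unsatisfied and unit — conflict.
Neither x5 = True nor x5 = False works.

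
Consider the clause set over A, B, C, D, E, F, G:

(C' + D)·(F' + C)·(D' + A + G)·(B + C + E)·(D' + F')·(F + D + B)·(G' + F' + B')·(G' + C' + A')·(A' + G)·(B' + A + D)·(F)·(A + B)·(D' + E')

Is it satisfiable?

Unsatisfiable

From the singleton clause (F), F = 1.
From the singleton clause (C), C = 1.
From the singleton clause (D), D = 1.
That conflicts with the unit clause (D').
No assignment satisfies every clause.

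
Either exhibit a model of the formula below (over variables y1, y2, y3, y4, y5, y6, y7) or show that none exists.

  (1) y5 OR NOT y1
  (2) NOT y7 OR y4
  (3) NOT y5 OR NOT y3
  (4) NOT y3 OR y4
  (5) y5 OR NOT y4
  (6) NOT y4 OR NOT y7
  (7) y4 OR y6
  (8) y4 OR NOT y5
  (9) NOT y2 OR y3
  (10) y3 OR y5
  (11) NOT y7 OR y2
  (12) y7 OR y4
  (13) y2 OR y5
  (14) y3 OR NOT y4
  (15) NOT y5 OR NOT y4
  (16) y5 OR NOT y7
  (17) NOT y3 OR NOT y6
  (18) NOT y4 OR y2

Suppose y5 = true.
Unit clause (NOT y3) forces y3 = false.
Unit clause (y4) forces y4 = true.
But (NOT y4) is also a unit clause — contradiction.
Backtrack on y5: now try y5 = false.
Unit clause (NOT y1) forces y1 = false.
Unit clause (NOT y4) forces y4 = false.
Unit clause (NOT y7) forces y7 = false.
But (y7) is also a unit clause — contradiction.
Both values of y5 lead to a conflict.

UNSATISFIABLE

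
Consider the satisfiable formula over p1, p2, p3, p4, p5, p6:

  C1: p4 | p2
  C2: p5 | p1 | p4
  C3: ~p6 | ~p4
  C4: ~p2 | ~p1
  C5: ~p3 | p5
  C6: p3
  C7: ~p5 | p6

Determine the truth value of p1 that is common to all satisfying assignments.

Suppose p1 = 1.
Unit clause (~p2) forces p2 = 0.
Unit clause (p4) forces p4 = 1.
Unit clause (~p6) forces p6 = 0.
Unit clause (p3) forces p3 = 1.
Unit clause (p5) forces p5 = 1.
Now (~p5) is unsatisfied and unit — conflict.
So every satisfying assignment has p1 = False.

False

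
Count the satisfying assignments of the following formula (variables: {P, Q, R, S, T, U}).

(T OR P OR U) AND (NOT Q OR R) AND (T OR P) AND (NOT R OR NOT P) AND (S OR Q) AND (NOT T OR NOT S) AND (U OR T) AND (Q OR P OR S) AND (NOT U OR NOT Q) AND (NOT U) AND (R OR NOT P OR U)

There are 2^6 = 64 truth assignments over (P, Q, R, S, T, U).
Split on Q. With Q = true, the clauses containing Q are satisfied and NOT Q drops from the rest; 1 of the 2^5 = 32 assignments to the other variables satisfy what remains.
With Q = false, by the same count on the reduced clause set, 0 assignments work.
(One model: P=F, Q=T, R=T, S=F, T=T, U=F.)
Total: 1 + 0 = 1.

1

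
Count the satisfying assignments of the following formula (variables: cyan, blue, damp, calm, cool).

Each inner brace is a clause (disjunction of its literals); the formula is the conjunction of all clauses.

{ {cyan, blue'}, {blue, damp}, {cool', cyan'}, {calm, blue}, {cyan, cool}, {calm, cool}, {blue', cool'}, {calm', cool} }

There are 2^5 = 32 truth assignments over (cyan, blue, damp, calm, cool).
Split on cool. With cool = 1, the clauses containing cool are satisfied and cool' drops from the rest; 1 of the 2^4 = 16 assignments to the other variables satisfy what remains.
With cool = 0, by the same count on the reduced clause set, 0 assignments work.
(One model: cyan=F, blue=F, damp=T, calm=T, cool=T.)
Total: 1 + 0 = 1.

1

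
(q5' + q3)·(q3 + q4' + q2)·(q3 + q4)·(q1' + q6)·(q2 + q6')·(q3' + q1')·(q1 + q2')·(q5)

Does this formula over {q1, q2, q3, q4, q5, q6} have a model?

Satisfiable

From the singleton clause (q5), q5 = 1.
From the singleton clause (q3), q3 = 1.
From the singleton clause (q1'), q1 = 0.
From the singleton clause (q2'), q2 = 0.
From the singleton clause (q6'), q6 = 0.
All clauses hold; q4 can take either value.
A satisfying assignment: q1: 0,  q2: 0,  q3: 1,  q4: 1,  q5: 1,  q6: 0.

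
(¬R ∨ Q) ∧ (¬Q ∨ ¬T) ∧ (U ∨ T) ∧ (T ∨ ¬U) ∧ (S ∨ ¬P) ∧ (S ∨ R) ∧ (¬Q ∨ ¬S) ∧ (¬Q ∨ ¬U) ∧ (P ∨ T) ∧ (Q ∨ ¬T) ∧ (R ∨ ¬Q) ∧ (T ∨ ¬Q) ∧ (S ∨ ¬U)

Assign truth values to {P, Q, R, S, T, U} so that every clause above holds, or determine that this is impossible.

Branch on R: set R = False.
Unit clause (S) forces S = True.
Unit clause (¬Q) forces Q = False.
Unit clause (¬T) forces T = False.
Unit clause (U) forces U = True.
But (¬U) is also a unit clause — contradiction.
Undo R and try R = True.
Unit clause (Q) forces Q = True.
Unit clause (¬T) forces T = False.
But (T) is also a unit clause — contradiction.
Either choice for R ends in contradiction.

UNSATISFIABLE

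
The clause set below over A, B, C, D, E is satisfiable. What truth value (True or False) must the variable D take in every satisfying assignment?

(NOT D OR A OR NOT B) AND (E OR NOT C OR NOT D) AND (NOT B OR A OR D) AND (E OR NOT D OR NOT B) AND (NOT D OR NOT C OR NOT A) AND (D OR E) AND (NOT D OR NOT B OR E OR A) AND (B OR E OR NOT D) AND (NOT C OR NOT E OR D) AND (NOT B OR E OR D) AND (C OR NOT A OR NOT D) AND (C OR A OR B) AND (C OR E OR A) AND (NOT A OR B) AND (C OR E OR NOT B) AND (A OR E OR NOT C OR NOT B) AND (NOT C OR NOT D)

False

Suppose D = true.
(NOT C) alone gives C = false.
(NOT A) alone gives A = false.
(NOT B) alone gives B = false.
But (B) is also a unit clause — contradiction.
So every satisfying assignment has D = False.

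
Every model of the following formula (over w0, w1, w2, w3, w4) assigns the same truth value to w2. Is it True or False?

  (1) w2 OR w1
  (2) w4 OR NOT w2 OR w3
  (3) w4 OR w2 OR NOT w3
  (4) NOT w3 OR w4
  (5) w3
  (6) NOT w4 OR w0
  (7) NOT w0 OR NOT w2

Suppose w2 = true.
From the singleton clause (w3), w3 = true.
From the singleton clause (w4), w4 = true.
From the singleton clause (w0), w0 = true.
That conflicts with the unit clause (NOT w0).
So every satisfying assignment has w2 = False.

False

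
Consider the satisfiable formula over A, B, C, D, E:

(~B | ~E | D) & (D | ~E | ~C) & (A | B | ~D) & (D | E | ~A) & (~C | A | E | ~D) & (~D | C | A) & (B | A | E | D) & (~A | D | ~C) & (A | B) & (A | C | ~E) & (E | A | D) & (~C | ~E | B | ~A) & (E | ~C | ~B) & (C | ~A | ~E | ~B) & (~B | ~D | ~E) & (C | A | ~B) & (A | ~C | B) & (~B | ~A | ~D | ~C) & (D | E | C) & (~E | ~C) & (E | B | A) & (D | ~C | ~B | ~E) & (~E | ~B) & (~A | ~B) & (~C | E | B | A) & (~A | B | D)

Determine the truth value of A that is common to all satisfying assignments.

Suppose A = 0.
From the singleton clause (B), B = 1.
From the singleton clause (C), C = 1.
From the singleton clause (E), E = 1.
Now (~E) is unsatisfied and unit — conflict.
So every satisfying assignment has A = True.

True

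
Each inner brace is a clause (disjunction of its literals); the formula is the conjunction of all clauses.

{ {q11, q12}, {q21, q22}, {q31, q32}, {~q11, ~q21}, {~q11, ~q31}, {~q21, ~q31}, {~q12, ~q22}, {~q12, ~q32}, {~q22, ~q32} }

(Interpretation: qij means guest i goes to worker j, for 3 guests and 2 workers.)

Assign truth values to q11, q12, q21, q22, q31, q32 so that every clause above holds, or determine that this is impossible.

UNSATISFIABLE

Case q11 = 1:
Unit clause (~q21) forces q21 = 0.
Unit clause (q22) forces q22 = 1.
Unit clause (~q31) forces q31 = 0.
Unit clause (q32) forces q32 = 1.
But (~q32) is also a unit clause — contradiction.
Backtrack on q11: now try q11 = 0.
Unit clause (q12) forces q12 = 1.
Unit clause (~q22) forces q22 = 0.
Unit clause (q21) forces q21 = 1.
Unit clause (~q31) forces q31 = 0.
Unit clause (q32) forces q32 = 1.
But (~q32) is also a unit clause — contradiction.
Neither q11 = 1 nor q11 = 0 works.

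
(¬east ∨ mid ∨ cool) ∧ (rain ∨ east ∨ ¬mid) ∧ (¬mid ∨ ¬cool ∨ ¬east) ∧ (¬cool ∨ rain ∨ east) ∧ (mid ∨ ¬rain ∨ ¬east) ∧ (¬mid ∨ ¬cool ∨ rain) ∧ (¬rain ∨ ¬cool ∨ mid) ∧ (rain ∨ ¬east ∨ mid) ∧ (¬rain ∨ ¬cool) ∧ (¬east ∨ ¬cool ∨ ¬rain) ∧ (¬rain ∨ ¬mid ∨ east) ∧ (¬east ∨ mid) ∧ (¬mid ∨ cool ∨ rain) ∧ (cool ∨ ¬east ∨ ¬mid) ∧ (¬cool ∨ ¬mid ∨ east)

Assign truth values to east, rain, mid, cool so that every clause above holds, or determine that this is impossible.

Case rain = True:
The clause (¬cool) is unit, so cool = False.
Case east = False:
The clause (¬mid) is unit, so mid = False.
This assignment satisfies each clause.

east ↦ False; rain ↦ True; mid ↦ False; cool ↦ False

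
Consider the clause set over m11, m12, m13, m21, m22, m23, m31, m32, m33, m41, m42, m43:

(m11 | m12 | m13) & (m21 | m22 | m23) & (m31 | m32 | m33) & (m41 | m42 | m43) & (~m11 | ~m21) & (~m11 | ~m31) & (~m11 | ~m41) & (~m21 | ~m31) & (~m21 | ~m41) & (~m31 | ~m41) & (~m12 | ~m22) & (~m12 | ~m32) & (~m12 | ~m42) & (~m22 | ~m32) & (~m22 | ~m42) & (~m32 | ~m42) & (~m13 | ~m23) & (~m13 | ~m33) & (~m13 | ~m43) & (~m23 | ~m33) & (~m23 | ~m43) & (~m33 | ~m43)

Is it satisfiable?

No, unsatisfiable

Branch on m11: set m11 = 0.
Branch on m12: set m12 = 1.
(~m22) alone gives m22 = 0.
(~m32) alone gives m32 = 0.
(~m42) alone gives m42 = 0.
Branch on m21: set m21 = 1.
(~m31) alone gives m31 = 0.
(m33) alone gives m33 = 1.
(~m41) alone gives m41 = 0.
(m43) alone gives m43 = 1.
But (~m43) is also a unit clause — contradiction.
So m21 must be the other value — set m21 = 0.
(m23) alone gives m23 = 1.
(~m13) alone gives m13 = 0.
(~m33) alone gives m33 = 0.
(m31) alone gives m31 = 1.
(~m41) alone gives m41 = 0.
(m43) alone gives m43 = 1.
But (~m43) is also a unit clause — contradiction.
Neither m21 = 1 nor m21 = 0 works.
So m12 must be the other value — set m12 = 0.
(m13) alone gives m13 = 1.
(~m23) alone gives m23 = 0.
(~m33) alone gives m33 = 0.
(~m43) alone gives m43 = 0.
Branch on m21: set m21 = 1.
(~m31) alone gives m31 = 0.
(m32) alone gives m32 = 1.
(~m41) alone gives m41 = 0.
(m42) alone gives m42 = 1.
But (~m42) is also a unit clause — contradiction.
So m21 must be the other value — set m21 = 0.
(m22) alone gives m22 = 1.
(~m32) alone gives m32 = 0.
(m31) alone gives m31 = 1.
(~m41) alone gives m41 = 0.
(m42) alone gives m42 = 1.
But (~m42) is also a unit clause — contradiction.
Neither m21 = 1 nor m21 = 0 works.
Neither m12 = 1 nor m12 = 0 works.
So m11 must be the other value — set m11 = 1.
(~m21) alone gives m21 = 0.
(~m31) alone gives m31 = 0.
(~m41) alone gives m41 = 0.
Branch on m22: set m22 = 1.
(~m12) alone gives m12 = 0.
(~m32) alone gives m32 = 0.
(m33) alone gives m33 = 1.
(~m42) alone gives m42 = 0.
(m43) alone gives m43 = 1.
But (~m43) is also a unit clause — contradiction.
So m22 must be the other value — set m22 = 0.
(m23) alone gives m23 = 1.
(~m13) alone gives m13 = 0.
(~m33) alone gives m33 = 0.
(m32) alone gives m32 = 1.
(~m12) alone gives m12 = 0.
(~m42) alone gives m42 = 0.
(m43) alone gives m43 = 1.
But (~m43) is also a unit clause — contradiction.
Neither m22 = 1 nor m22 = 0 works.
Neither m11 = 1 nor m11 = 0 works.
No assignment satisfies every clause.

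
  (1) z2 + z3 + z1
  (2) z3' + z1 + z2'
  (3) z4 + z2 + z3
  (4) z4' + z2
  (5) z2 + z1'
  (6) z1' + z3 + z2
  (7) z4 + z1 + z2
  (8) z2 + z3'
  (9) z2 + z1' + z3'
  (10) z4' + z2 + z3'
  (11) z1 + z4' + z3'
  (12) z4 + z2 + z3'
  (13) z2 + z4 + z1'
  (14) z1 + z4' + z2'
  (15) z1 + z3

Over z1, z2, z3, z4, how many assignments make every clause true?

4

There are 2^4 = 16 truth assignments over (z1, z2, z3, z4).
Check each against the 15 clauses (columns in the order z1, z2, z3, z4):
  F F F F  ✗ fails (z2 + z3 + z1)
  F F F T  ✗ fails (z2 + z3 + z1)
  F F T F  ✗ fails (z4 + z1 + z2)
  F F T T  ✗ fails (z4' + z2)
  F T F F  ✗ fails (z1 + z3)
  F T F T  ✗ fails (z1 + z4' + z2')
  F T T F  ✗ fails (z3' + z1 + z2')
  F T T T  ✗ fails (z3' + z1 + z2')
  T F F F  ✗ fails (z4 + z2 + z3)
  T F F T  ✗ fails (z4' + z2)
  T F T F  ✗ fails (z2 + z1')
  T F T T  ✗ fails (z4' + z2)
  T T F F  ✓ satisfies all
  T T F T  ✓ satisfies all
  T T T F  ✓ satisfies all
  T T T T  ✓ satisfies all
4 of the 16 rows are models.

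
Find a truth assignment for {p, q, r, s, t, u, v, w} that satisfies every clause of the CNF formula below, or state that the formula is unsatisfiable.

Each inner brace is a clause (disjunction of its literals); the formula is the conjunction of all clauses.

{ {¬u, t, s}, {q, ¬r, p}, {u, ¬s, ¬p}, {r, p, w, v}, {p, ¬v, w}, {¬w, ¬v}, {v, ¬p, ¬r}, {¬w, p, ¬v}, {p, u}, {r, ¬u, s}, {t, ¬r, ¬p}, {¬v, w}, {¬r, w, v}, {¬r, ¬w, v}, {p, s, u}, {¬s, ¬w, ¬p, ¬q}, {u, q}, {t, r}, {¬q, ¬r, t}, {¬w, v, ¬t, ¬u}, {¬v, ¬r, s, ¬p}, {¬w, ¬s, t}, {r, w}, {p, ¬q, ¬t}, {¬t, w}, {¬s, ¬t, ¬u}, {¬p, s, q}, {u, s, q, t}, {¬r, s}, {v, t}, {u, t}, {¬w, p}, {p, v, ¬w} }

p: True, q: True, r: False, s: False, t: True, u: False, v: False, w: True

Try w = True.
From the singleton clause (¬v), v = False.
From the singleton clause (¬r), r = False.
From the singleton clause (t), t = True.
From the singleton clause (¬u), u = False.
From the singleton clause (p), p = True.
From the singleton clause (¬s), s = False.
From the singleton clause (q), q = True.
Every clause now holds.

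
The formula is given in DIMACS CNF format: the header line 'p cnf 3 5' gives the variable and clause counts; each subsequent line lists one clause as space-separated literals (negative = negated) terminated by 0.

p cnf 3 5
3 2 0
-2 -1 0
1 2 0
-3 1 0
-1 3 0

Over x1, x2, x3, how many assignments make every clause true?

There are 2^3 = 8 truth assignments over (x1, x2, x3).
Check each against the 5 clauses (columns in the order x1, x2, x3):
  F F F  ✗ fails (x3 ∨ x2)
  F F T  ✗ fails (x1 ∨ x2)
  F T F  ✓ satisfies all
  F T T  ✗ fails (¬x3 ∨ x1)
  T F F  ✗ fails (x3 ∨ x2)
  T F T  ✓ satisfies all
  T T F  ✗ fails (¬x2 ∨ ¬x1)
  T T T  ✗ fails (¬x2 ∨ ¬x1)
2 of the 8 rows are models.

2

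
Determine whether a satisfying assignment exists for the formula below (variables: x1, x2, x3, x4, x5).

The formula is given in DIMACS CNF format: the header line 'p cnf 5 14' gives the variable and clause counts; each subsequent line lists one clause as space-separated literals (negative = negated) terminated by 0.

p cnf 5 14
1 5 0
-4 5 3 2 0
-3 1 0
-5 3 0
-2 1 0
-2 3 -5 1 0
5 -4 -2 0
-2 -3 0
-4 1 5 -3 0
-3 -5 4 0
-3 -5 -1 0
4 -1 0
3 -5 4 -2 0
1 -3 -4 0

Case x1 = True:
The clause (x4) is unit, so x4 = True.
Case x5 = False:
The clause (¬x2) is unit, so x2 = False.
The clause (x3) is unit, so x3 = True.
Every clause now holds.
A satisfying assignment: x1: True; x2: False; x3: True; x4: True; x5: False.

Yes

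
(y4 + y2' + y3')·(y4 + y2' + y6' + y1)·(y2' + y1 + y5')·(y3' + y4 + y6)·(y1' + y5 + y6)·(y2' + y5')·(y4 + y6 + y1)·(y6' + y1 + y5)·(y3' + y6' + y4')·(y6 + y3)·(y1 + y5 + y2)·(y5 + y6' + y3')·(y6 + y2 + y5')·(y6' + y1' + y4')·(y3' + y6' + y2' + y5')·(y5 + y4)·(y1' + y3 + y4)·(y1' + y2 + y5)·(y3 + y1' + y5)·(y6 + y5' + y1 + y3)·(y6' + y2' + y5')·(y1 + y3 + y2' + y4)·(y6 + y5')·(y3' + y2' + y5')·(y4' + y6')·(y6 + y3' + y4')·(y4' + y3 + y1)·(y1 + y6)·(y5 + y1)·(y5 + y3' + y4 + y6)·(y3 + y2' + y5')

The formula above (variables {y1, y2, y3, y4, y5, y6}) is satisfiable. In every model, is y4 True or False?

False

Suppose y4 = 1.
Unit clause (y6') forces y6 = 0.
Unit clause (y3) forces y3 = 1.
But (y3') is also a unit clause — contradiction.
So every satisfying assignment has y4 = False.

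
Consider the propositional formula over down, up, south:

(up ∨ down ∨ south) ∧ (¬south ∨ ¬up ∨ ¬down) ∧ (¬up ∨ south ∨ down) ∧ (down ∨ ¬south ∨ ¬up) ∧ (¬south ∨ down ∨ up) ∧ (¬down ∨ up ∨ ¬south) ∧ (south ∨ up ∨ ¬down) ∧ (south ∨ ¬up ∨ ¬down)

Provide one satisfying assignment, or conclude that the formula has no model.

Try up = True.
Try south = False.
The clause (down) is unit, so down = True.
Now (¬down) is unsatisfied and unit — conflict.
Undo south and try south = True.
The clause (¬down) is unit, so down = False.
Now (down) is unsatisfied and unit — conflict.
Either choice for south ends in contradiction.
Undo up and try up = False.
Try down = True.
The clause (¬south) is unit, so south = False.
Now (south) is unsatisfied and unit — conflict.
Undo down and try down = False.
The clause (south) is unit, so south = True.
Now (¬south) is unsatisfied and unit — conflict.
Either choice for down ends in contradiction.
Either choice for up ends in contradiction.

UNSATISFIABLE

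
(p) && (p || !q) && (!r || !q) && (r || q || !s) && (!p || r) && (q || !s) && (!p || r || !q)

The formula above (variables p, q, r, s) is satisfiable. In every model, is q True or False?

Suppose q = true.
From the singleton clause (p), p = true.
From the singleton clause (!r), r = false.
But (r) is also a unit clause — contradiction.
So every satisfying assignment has q = False.

False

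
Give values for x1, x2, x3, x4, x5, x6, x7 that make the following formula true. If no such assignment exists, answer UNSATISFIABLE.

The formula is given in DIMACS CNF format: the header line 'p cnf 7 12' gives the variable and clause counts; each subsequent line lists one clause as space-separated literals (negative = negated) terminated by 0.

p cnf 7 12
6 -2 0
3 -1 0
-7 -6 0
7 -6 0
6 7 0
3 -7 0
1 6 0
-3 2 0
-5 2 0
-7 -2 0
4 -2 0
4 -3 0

Branch on x6: set x6 = True.
From the singleton clause (¬x7), x7 = False.
Now (x7) is unsatisfied and unit — conflict.
So x6 must be the other value — set x6 = False.
From the singleton clause (¬x2), x2 = False.
From the singleton clause (x7), x7 = True.
From the singleton clause (x3), x3 = True.
Now (¬x3) is unsatisfied and unit — conflict.
Both values of x6 lead to a conflict.

UNSATISFIABLE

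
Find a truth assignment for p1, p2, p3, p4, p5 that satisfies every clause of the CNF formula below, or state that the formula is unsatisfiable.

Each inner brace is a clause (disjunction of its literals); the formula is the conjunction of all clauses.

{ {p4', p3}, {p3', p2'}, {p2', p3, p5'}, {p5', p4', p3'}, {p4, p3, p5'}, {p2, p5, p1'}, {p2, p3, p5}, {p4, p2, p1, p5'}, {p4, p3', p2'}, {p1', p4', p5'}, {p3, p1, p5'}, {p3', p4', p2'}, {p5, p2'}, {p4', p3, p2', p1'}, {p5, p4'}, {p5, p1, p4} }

Case p4 = 0:
Case p3 = 1:
From the singleton clause (p2'), p2 = 0.
Case p5 = 1:
From the singleton clause (p1), p1 = 1.
All clauses are satisfied.

p1: 1; p2: 0; p3: 1; p4: 0; p5: 1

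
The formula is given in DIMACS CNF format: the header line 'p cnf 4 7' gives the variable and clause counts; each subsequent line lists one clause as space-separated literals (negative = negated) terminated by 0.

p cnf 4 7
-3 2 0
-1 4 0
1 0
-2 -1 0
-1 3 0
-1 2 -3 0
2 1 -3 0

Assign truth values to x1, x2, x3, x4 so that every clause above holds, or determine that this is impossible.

UNSATISFIABLE

From the singleton clause (x1), x1 = True.
From the singleton clause (x4), x4 = True.
From the singleton clause (¬x2), x2 = False.
From the singleton clause (¬x3), x3 = False.
That conflicts with the unit clause (x3).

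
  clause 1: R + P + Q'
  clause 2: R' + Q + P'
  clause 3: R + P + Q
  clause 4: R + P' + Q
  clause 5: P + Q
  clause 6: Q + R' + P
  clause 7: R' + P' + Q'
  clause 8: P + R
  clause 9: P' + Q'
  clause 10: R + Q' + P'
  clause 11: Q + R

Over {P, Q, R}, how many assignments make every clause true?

There are 2^3 = 8 truth assignments over (P, Q, R).
Split on Q. With Q = 1, the clauses containing Q are satisfied and Q' drops from the rest; 1 of the 2^2 = 4 assignments to the other variables satisfy what remains.
With Q = 0, by the same count on the reduced clause set, 0 assignments work.
Total: 1 + 0 = 1.

1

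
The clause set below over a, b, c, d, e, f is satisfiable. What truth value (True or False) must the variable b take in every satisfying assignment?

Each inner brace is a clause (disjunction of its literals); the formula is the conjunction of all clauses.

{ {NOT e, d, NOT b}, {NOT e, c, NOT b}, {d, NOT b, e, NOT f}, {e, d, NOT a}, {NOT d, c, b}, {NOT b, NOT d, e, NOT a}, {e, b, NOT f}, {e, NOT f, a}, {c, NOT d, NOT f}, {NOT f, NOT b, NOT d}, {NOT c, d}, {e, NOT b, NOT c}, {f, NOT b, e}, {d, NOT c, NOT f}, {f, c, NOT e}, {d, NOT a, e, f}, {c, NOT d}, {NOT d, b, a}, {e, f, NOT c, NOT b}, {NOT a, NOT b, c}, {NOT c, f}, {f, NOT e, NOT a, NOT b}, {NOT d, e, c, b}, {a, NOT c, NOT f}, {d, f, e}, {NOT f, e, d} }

Suppose b = true.
Case e = false:
Unit clause (NOT c) forces c = false.
Unit clause (f) forces f = true.
Unit clause (d) forces d = true.
That conflicts with the unit clause (NOT d).
So e must be the other value — set e = true.
Unit clause (d) forces d = true.
Unit clause (c) forces c = true.
Unit clause (NOT f) forces f = false.
That conflicts with the unit clause (f).
Either choice for e ends in contradiction.
So every satisfying assignment has b = False.

False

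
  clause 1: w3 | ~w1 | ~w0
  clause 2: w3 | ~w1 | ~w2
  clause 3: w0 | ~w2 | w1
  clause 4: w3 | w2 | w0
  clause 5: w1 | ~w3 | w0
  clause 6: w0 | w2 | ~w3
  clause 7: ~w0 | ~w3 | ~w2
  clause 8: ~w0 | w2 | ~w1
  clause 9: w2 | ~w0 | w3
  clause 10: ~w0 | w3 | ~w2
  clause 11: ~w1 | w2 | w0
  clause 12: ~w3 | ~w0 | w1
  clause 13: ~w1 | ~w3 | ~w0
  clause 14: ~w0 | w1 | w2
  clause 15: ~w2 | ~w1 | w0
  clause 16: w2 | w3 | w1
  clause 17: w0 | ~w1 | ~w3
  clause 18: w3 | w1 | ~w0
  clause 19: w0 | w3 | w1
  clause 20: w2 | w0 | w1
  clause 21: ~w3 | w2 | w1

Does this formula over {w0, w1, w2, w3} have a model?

Unsatisfiable

Suppose w3 = 1.
Suppose w1 = 1.
From the singleton clause (~w0), w0 = 0.
But (w0) is also a unit clause — contradiction.
So w1 must be the other value — set w1 = 0.
From the singleton clause (w0), w0 = 1.
But (~w0) is also a unit clause — contradiction.
Both values of w1 lead to a conflict.
So w3 must be the other value — set w3 = 0.
Suppose w1 = 0.
From the singleton clause (w2), w2 = 1.
From the singleton clause (w0), w0 = 1.
But (~w0) is also a unit clause — contradiction.
So w1 must be the other value — set w1 = 1.
From the singleton clause (~w0), w0 = 0.
From the singleton clause (~w2), w2 = 0.
But (w2) is also a unit clause — contradiction.
Both values of w1 lead to a conflict.
Both values of w3 lead to a conflict.
No assignment satisfies every clause.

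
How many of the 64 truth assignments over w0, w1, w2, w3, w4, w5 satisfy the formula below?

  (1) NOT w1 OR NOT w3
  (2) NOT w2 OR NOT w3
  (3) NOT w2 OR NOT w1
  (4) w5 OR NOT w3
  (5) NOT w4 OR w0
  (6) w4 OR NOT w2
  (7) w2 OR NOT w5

8

There are 2^6 = 64 truth assignments over (w0, w1, w2, w3, w4, w5).
Split on w0. With w0 = true, the clauses containing w0 are satisfied and NOT w0 drops from the rest; 6 of the 2^5 = 32 assignments to the other variables satisfy what remains.
With w0 = false, by the same count on the reduced clause set, 2 assignments work.
(One model: w0=F, w1=F, w2=F, w3=F, w4=F, w5=F.)
Total: 6 + 2 = 8.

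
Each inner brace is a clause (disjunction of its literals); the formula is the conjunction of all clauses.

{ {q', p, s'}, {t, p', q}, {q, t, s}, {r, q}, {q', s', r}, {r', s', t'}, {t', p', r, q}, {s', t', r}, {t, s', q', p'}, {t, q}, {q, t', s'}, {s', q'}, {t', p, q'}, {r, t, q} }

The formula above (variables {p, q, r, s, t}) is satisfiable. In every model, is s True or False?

Suppose s = 1.
Unit clause (q') forces q = 0.
Unit clause (r) forces r = 1.
Unit clause (t') forces t = 0.
Now (t) is unsatisfied and unit — conflict.
So every satisfying assignment has s = False.

False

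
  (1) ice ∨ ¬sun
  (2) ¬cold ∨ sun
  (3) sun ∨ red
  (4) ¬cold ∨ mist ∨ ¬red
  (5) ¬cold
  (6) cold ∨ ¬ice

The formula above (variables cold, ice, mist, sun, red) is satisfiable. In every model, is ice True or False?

False

Suppose ice = True.
(¬cold) alone gives cold = False.
Now (cold) is unsatisfied and unit — conflict.
So every satisfying assignment has ice = False.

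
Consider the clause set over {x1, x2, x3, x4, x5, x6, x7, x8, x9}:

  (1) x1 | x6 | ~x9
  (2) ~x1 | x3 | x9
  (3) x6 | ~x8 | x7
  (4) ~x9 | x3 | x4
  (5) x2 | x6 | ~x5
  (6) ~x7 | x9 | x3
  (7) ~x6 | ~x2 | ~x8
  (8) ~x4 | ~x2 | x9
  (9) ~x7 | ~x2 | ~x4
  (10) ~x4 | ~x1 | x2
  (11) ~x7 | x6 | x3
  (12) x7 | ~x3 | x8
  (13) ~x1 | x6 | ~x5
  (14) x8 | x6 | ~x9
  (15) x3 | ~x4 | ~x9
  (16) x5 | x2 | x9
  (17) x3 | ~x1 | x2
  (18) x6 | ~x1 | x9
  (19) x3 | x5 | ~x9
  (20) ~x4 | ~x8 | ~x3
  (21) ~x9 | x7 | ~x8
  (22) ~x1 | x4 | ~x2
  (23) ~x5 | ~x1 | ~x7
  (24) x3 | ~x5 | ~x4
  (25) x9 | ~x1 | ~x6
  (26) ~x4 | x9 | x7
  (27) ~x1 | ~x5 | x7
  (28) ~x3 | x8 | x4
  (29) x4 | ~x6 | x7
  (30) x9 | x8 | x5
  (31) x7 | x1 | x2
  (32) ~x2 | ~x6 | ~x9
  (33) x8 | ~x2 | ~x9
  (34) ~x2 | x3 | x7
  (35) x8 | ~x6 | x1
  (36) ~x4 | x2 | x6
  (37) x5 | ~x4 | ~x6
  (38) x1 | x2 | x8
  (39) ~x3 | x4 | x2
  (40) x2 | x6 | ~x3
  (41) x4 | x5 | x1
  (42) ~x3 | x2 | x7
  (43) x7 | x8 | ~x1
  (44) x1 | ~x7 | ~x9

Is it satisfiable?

Yes

Case x1 = 0:
Case x6 = 0:
The clause (~x9) is unit, so x9 = 0.
Case x8 = 1:
The clause (x7) is unit, so x7 = 1.
The clause (x3) is unit, so x3 = 1.
The clause (~x4) is unit, so x4 = 0.
The clause (x2) is unit, so x2 = 1.
The clause (x5) is unit, so x5 = 1.
This assignment satisfies each clause.
A satisfying assignment: x1: 0, x2: 1, x3: 1, x4: 0, x5: 1, x6: 0, x7: 1, x8: 1, x9: 0.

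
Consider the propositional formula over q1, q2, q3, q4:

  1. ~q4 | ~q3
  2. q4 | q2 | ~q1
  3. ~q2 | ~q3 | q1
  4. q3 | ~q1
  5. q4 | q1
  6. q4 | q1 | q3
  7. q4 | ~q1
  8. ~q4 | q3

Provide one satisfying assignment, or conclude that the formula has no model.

Case q4 = 0:
The clause (q1) is unit, so q1 = 1.
That conflicts with the unit clause (~q1).
That branch fails; take q4 = 1 instead.
The clause (~q3) is unit, so q3 = 0.
That conflicts with the unit clause (q3).
Either choice for q4 ends in contradiction.

UNSATISFIABLE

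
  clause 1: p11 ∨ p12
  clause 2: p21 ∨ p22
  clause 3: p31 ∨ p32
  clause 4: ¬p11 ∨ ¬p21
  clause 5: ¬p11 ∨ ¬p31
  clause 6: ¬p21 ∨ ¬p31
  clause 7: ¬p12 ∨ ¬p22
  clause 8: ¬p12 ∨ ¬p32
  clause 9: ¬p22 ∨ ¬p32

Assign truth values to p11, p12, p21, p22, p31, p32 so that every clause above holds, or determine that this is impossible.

UNSATISFIABLE

Try p11 = True.
(¬p21) alone gives p21 = False.
(p22) alone gives p22 = True.
(¬p31) alone gives p31 = False.
(p32) alone gives p32 = True.
But (¬p32) is also a unit clause — contradiction.
So p11 must be the other value — set p11 = False.
(p12) alone gives p12 = True.
(¬p22) alone gives p22 = False.
(p21) alone gives p21 = True.
(¬p31) alone gives p31 = False.
(p32) alone gives p32 = True.
But (¬p32) is also a unit clause — contradiction.
Either choice for p11 ends in contradiction.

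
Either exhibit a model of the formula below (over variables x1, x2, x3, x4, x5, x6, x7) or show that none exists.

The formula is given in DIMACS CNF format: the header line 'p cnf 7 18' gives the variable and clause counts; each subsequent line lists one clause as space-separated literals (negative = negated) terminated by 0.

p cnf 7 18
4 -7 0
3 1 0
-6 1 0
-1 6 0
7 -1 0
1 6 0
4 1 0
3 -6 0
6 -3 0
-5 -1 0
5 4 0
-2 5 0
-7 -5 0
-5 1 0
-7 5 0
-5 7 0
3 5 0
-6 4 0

UNSATISFIABLE

Suppose x4 = True.
Suppose x3 = True.
Unit clause (x6) forces x6 = True.
Unit clause (x1) forces x1 = True.
Unit clause (x7) forces x7 = True.
Unit clause (¬x5) forces x5 = False.
But (x5) is also a unit clause — contradiction.
That branch fails; take x3 = False instead.
Unit clause (x1) forces x1 = True.
Unit clause (x6) forces x6 = True.
But (¬x6) is also a unit clause — contradiction.
Either choice for x3 ends in contradiction.
That branch fails; take x4 = False instead.
Unit clause (¬x7) forces x7 = False.
Unit clause (¬x1) forces x1 = False.
But (x1) is also a unit clause — contradiction.
Either choice for x4 ends in contradiction.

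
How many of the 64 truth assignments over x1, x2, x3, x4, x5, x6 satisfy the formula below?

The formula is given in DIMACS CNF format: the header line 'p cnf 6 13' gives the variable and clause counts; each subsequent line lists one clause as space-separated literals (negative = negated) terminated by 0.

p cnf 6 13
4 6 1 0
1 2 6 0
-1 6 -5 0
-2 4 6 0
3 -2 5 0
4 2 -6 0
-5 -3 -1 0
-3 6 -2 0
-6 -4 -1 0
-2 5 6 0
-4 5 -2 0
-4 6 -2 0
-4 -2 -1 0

There are 2^6 = 64 truth assignments over (x1, x2, x3, x4, x5, x6).
Split on x1. With x1 = True, the clauses containing x1 are satisfied and ¬x1 drops from the rest; 6 of the 2^5 = 32 assignments to the other variables satisfy what remains.
With x1 = False, by the same count on the reduced clause set, 9 assignments work.
Total: 6 + 9 = 15.

15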